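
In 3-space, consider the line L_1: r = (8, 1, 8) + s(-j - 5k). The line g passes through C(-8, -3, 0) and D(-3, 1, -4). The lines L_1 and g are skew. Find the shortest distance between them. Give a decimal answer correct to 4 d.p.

9.2534

A direction vector for g is D − C = (5, 4, -4).
Common perpendicular direction n = (0, -1, -5) × (5, 4, -4) = (24, -25, 5).
With w = (-8, -3, 0) − (8, 1, 8) = (-16, -4, -8), w · n = -324.
Distance = |w · n| / |n| = |-324| / √1226 ≈ 9.2534.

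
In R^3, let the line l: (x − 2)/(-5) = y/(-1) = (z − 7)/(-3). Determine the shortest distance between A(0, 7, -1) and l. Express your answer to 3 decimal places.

l has direction (-5, -1, -3) through (2, 0, 7).
Taking (2, 0, 7) on l with direction v = (-5, -1, -3): w = A − (2, 0, 7) = (-2, 7, -8), and w × v = (-29, 34, 37).
Distance = |w × v| / |v| = √3366 / √35 ≈ 9.807.

9.807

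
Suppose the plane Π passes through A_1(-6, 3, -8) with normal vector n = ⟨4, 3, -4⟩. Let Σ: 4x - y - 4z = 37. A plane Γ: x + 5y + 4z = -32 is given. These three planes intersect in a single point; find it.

(5, -5, -3)

Π: n·r = n·A_1 gives 4x + 3y - 4z = 17.
Solving the 3×3 linear system 4x + 3y - 4z = 17, 4x - y - 4z = 37, x + 5y + 4z = -32 (e.g. by elimination or Cramer's rule, determinant = -80) gives (5, -5, -3).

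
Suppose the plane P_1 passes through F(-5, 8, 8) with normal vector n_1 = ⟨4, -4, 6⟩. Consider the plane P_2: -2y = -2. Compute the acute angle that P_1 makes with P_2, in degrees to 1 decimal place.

61.0

P_1: n_1·r = n_1·F gives 4x - 4y + 6z = -4.
cos θ = |n₁·n₂| / (|n₁||n₂|) = |8| / (√68 · √4).
θ = arccos(0.48507) ≈ 61.0°.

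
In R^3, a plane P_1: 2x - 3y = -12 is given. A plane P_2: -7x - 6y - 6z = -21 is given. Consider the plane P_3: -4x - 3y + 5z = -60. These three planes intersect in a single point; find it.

(3, 6, -6)

Solving the 3×3 linear system 2x - 3y = -12, -7x - 6y - 6z = -21, -4x - 3y + 5z = -60 (e.g. by elimination or Cramer's rule, determinant = -273) gives (3, 6, -6).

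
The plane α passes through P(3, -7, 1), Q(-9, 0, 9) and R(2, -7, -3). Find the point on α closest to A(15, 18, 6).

PQ = (-12, 7, 8), PR = (-1, 0, -4); a normal to α is PQ × PR = (-28, -56, 7).
Using P: α has equation -28x - 56y + 7z = 315.
Foot = A − λn with λ = (n·A − d)/|n|² = (-1386 − 315)/3969 = -3/7.
Foot = (15, 18, 6) − (-3/7)·(-28, -56, 7) = (3, -6, 9).

(3, -6, 9)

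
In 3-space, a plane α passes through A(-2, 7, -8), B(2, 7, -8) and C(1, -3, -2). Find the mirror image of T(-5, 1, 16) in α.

(-5, -17, -14)

AB = (4, 0, 0), AC = (3, -10, 6); a normal to α is AB × AC = (0, -24, -40).
Using A: α has equation -24y - 40z = 152.
λ = (n·T − d)/|n|² = (-664 − 152)/2176 = -3/8.
Reflection = T − 2λn = (-5, 1, 16) − (-3/4)·(0, -24, -40) = (-5, -17, -14).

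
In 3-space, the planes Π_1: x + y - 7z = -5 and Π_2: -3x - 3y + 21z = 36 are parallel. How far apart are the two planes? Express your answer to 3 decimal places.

Rescale Π_2 by 1/(-3): x + y - 7z = -12. Then distance = |-5 − (-12)| / √51 ≈ 0.980.

0.980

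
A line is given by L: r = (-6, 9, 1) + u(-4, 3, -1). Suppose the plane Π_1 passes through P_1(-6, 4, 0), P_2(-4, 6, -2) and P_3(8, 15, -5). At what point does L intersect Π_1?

(-2, 6, 2)

P_1P_2 = (2, 2, -2), P_1P_3 = (14, 11, -5); a normal to Π_1 is P_1P_2 × P_1P_3 = (12, -18, -6).
Using P_1: Π_1 has equation 12x - 18y - 6z = -144.
Substitute r = (-6, 9, 1) + t(-4, 3, -1) into the plane: -240 + (-96)t = -144, so t = -1.
Intersection: (-6, 9, 1) + (-1)·(-4, 3, -1) = (-2, 6, 2).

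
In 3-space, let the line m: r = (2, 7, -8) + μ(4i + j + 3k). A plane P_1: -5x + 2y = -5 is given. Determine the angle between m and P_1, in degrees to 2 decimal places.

sin θ = |n·v| / (|n||v|) = |-18| / (√29 · √26) = 0.65552.
θ ≈ 40.96°.

40.96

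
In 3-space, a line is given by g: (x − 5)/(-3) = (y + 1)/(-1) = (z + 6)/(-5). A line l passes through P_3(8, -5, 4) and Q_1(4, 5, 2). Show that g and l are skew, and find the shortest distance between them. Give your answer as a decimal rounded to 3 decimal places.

3.768

g has direction (-3, -1, -5) through (5, -1, -6).
A direction vector for l is Q_1 − P_3 = (-4, 10, -2).
Common perpendicular direction n = (-3, -1, -5) × (-4, 10, -2) = (52, 14, -34).
With w = (8, -5, 4) − (5, -1, -6) = (3, -4, 10), w · n = -240.
Since n ≠ 0 the lines are not parallel, and w · n = -240 ≠ 0 so they do not intersect; hence they are skew.
Distance = |w · n| / |n| = |-240| / √4056 ≈ 3.768.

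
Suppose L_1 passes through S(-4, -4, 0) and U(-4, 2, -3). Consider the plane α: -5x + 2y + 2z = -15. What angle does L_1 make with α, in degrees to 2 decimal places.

8.96

A direction vector for L_1 is U − S = (0, 6, -3).
sin θ = |n·v| / (|n||v|) = |6| / (√33 · √45) = 0.15570.
θ ≈ 8.96°.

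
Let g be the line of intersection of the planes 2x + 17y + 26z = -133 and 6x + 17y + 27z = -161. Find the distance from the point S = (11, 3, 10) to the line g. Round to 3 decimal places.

22.288

Direction of g: (2, 17, 26) × (6, 17, 27) = (17, 102, -68).
A point on g: solving the two plane equations with x = -5 gives (-5, 5, -8).
Taking (-5, 5, -8) on g with direction v = (17, 102, -68): w = S − (-5, 5, -8) = (16, -2, 18), and w × v = (-1700, 1394, 1666).
Distance = |w × v| / |v| = √7608792 / √15317 ≈ 22.288.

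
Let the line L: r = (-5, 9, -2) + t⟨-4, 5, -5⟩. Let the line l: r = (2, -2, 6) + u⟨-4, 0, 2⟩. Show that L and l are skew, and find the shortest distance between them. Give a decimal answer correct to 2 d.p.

2.18

Common perpendicular direction n = (-4, 5, -5) × (-4, 0, 2) = (10, 28, 20).
With w = (2, -2, 6) − (-5, 9, -2) = (7, -11, 8), w · n = -78.
Since n ≠ 0 the lines are not parallel, and w · n = -78 ≠ 0 so they do not intersect; hence they are skew.
Distance = |w · n| / |n| = |-78| / √1284 ≈ 2.18.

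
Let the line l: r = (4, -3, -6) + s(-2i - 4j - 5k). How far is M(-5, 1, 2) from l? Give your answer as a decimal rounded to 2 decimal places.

Taking (4, -3, -6) on l with direction v = (-2, -4, -5): w = M − (4, -3, -6) = (-9, 4, 8), and w × v = (12, -61, 44).
Distance = |w × v| / |v| = √5801 / √45 ≈ 11.35.

11.35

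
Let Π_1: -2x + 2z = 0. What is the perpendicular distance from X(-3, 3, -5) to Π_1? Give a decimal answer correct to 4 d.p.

n·X − d = (-2)·(-3) + (0)·(3) + (2)·(-5) − 0 = -4; |n| = √8.
Distance = |-4| / √8 = 4/√8 ≈ 1.4142.

1.4142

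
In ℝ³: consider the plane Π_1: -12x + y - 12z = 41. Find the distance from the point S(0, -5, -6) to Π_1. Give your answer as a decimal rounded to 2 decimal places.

n·S − d = (-12)·(0) + (1)·(-5) + (-12)·(-6) − 41 = 26; |n| = √289.
Distance = |26| / √289 = 26/√289 ≈ 1.53.

1.53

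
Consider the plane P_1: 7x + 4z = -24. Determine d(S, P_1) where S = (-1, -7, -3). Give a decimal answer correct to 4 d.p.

0.6202

n·S − d = (7)·(-1) + (0)·(-7) + (4)·(-3) − (-24) = 5; |n| = √65.
Distance = |5| / √65 = 5/√65 ≈ 0.6202.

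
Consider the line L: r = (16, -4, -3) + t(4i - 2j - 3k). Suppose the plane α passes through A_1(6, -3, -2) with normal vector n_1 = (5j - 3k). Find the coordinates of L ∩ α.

(8, 0, 3)

α: n_1·r = n_1·A_1 gives 5y - 3z = -9.
Substitute r = (16, -4, -3) + t(4, -2, -3) into the plane: -11 + (-1)t = -9, so t = -2.
Intersection: (16, -4, -3) + (-2)·(4, -2, -3) = (8, 0, 3).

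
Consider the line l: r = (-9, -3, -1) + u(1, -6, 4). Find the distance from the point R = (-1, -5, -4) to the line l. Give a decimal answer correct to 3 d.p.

Taking (-9, -3, -1) on l with direction v = (1, -6, 4): w = R − (-9, -3, -1) = (8, -2, -3), and w × v = (-26, -35, -46).
Distance = |w × v| / |v| = √4017 / √53 ≈ 8.706.

8.706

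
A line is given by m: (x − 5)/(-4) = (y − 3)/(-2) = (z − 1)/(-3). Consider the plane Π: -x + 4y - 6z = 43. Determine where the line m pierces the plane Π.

m has direction (-4, -2, -3) through (5, 3, 1).
Substitute r = (5, 3, 1) + t(-4, -2, -3) into the plane: 1 + 14t = 43, so t = 3.
Intersection: (5, 3, 1) + 3·(-4, -2, -3) = (-7, -3, -8).

(-7, -3, -8)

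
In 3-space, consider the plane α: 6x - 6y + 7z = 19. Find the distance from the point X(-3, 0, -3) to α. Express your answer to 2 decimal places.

5.27

n·X − d = (6)·(-3) + (-6)·(0) + (7)·(-3) − 19 = -58; |n| = √121.
Distance = |-58| / √121 = 58/√121 ≈ 5.27.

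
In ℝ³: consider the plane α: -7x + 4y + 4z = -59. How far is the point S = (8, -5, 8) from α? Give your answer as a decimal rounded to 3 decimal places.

n·S − d = (-7)·(8) + (4)·(-5) + (4)·(8) − (-59) = 15; |n| = √81.
Distance = |15| / √81 = 15/√81 ≈ 1.667.

1.667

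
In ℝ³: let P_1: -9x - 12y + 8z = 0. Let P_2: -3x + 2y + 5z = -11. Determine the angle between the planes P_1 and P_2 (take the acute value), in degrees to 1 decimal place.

65.8

cos θ = |n₁·n₂| / (|n₁||n₂|) = |43| / (√289 · √38).
θ = arccos(0.41032) ≈ 65.8°.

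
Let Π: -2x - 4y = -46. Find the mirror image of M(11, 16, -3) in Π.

λ = (n·M − d)/|n|² = (-86 − (-46))/20 = -2.
Reflection = M − 2λn = (11, 16, -3) − (-4)·(-2, -4, 0) = (3, 0, -3).

(3, 0, -3)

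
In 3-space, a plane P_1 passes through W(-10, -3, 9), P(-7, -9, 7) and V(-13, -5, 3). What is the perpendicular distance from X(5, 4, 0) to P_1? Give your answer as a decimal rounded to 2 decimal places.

18.52

WP = (3, -6, -2), WV = (-3, -2, -6); a normal to P_1 is WP × WV = (32, 24, -24).
Using W: P_1 has equation 32x + 24y - 24z = -608.
n·X − d = (32)·(5) + (24)·(4) + (-24)·(0) − (-608) = 864; |n| = √2176.
Distance = |864| / √2176 = 864/√2176 ≈ 18.52.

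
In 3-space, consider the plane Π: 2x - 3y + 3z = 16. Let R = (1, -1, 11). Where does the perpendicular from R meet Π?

(-1, 2, 8)

Foot = R − λn with λ = (n·R − d)/|n|² = (38 − 16)/22 = 1.
Foot = (1, -1, 11) − 1·(2, -3, 3) = (-1, 2, 8).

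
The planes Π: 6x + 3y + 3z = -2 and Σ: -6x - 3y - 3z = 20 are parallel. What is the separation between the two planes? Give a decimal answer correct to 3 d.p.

Rescale Σ by 1/(-1): 6x + 3y + 3z = -20. Then distance = |-2 − (-20)| / √54 ≈ 2.449.

2.449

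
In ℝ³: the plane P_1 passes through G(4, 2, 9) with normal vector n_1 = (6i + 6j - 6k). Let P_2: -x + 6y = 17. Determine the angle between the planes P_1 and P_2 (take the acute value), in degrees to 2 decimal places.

P_1: n_1·r = n_1·G gives 6x + 6y - 6z = -18.
cos θ = |n₁·n₂| / (|n₁||n₂|) = |30| / (√108 · √37).
θ = arccos(0.47458) ≈ 61.67°.

61.67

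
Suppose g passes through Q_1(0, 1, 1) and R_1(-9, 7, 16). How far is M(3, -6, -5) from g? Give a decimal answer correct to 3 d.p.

4.481

A direction vector for g is R_1 − Q_1 = (-9, 6, 15).
Taking (0, 1, 1) on g with direction v = (-9, 6, 15): w = M − (0, 1, 1) = (3, -7, -6), and w × v = (-69, 9, -45).
Distance = |w × v| / |v| = √6867 / √342 ≈ 4.481.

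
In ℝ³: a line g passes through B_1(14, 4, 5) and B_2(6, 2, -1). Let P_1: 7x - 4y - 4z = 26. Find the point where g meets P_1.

(2, 1, -4)

A direction vector for g is B_2 − B_1 = (-8, -2, -6).
Substitute r = (14, 4, 5) + t(-8, -2, -6) into the plane: 62 + (-24)t = 26, so t = 3/2.
Intersection: (14, 4, 5) + (3/2)·(-8, -2, -6) = (2, 1, -4).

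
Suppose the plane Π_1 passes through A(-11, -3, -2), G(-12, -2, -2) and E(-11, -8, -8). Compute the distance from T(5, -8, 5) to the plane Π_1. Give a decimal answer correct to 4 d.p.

3.1476

AG = (-1, 1, 0), AE = (0, -5, -6); a normal to Π_1 is AG × AE = (-6, -6, 5).
Using A: Π_1 has equation -6x - 6y + 5z = 74.
n·T − d = (-6)·(5) + (-6)·(-8) + (5)·(5) − 74 = -31; |n| = √97.
Distance = |-31| / √97 = 31/√97 ≈ 3.1476.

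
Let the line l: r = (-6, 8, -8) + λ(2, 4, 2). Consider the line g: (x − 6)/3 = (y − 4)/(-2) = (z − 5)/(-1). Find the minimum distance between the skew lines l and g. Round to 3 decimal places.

g has direction (3, -2, -1) through (6, 4, 5).
Common perpendicular direction n = (2, 4, 2) × (3, -2, -1) = (0, 8, -16).
With w = (6, 4, 5) − (-6, 8, -8) = (12, -4, 13), w · n = -240.
Distance = |w · n| / |n| = |-240| / √320 ≈ 13.416.

13.416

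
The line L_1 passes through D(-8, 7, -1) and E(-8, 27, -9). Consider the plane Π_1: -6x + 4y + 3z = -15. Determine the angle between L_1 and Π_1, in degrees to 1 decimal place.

A direction vector for L_1 is E − D = (0, 20, -8).
sin θ = |n·v| / (|n||v|) = |56| / (√61 · √464) = 0.33286.
θ ≈ 19.4°.

19.4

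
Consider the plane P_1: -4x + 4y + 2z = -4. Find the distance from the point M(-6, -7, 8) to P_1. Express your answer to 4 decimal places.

2.6667

n·M − d = (-4)·(-6) + (4)·(-7) + (2)·(8) − (-4) = 16; |n| = √36.
Distance = |16| / √36 = 16/√36 ≈ 2.6667.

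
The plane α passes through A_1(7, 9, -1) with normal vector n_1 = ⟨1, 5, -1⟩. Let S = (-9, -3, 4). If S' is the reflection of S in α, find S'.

(-3, 27, -2)

α: n_1·r = n_1·A_1 gives x + 5y - z = 53.
λ = (n·S − d)/|n|² = (-28 − 53)/27 = -3.
Reflection = S − 2λn = (-9, -3, 4) − (-6)·(1, 5, -1) = (-3, 27, -2).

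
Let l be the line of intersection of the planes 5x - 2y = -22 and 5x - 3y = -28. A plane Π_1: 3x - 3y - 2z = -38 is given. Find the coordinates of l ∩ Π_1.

Direction of l: (5, -2, 0) × (5, -3, 0) = (0, 0, -5).
A point on l: solving the two plane equations with z = 10 gives (-2, 6, 10).
Substitute r = (-2, 6, 10) + t(0, 0, -5) into the plane: -44 + 10t = -38, so t = 3/5.
Intersection: (-2, 6, 10) + (3/5)·(0, 0, -5) = (-2, 6, 7).

(-2, 6, 7)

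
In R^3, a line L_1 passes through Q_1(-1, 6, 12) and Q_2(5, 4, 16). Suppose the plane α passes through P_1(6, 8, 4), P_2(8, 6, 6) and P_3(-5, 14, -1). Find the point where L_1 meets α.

(-10, 9, 6)

A direction vector for L_1 is Q_2 − Q_1 = (6, -2, 4).
P_1P_2 = (2, -2, 2), P_1P_3 = (-11, 6, -5); a normal to α is P_1P_2 × P_1P_3 = (-2, -12, -10).
Using P_1: α has equation -2x - 12y - 10z = -148.
Substitute r = (-1, 6, 12) + t(6, -2, 4) into the plane: -190 + (-28)t = -148, so t = -3/2.
Intersection: (-1, 6, 12) + (-3/2)·(6, -2, 4) = (-10, 9, 6).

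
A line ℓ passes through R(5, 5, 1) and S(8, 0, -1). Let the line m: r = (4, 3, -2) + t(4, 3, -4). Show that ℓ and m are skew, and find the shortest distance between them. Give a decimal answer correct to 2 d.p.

3.09

A direction vector for ℓ is S − R = (3, -5, -2).
Common perpendicular direction n = (3, -5, -2) × (4, 3, -4) = (26, 4, 29).
With w = (4, 3, -2) − (5, 5, 1) = (-1, -2, -3), w · n = -121.
Since n ≠ 0 the lines are not parallel, and w · n = -121 ≠ 0 so they do not intersect; hence they are skew.
Distance = |w · n| / |n| = |-121| / √1533 ≈ 3.09.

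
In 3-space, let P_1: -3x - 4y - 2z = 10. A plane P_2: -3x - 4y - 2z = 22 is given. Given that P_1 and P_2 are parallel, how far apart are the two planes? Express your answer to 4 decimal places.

Same normal n = (-3, -4, -2) with |n| = √29; distance = |10 − 22| / |n| = 12/√29 ≈ 2.2283.

2.2283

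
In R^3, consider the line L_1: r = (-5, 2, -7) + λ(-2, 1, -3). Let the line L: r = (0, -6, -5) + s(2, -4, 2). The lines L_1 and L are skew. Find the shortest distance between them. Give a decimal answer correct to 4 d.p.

1.8593

Common perpendicular direction n = (-2, 1, -3) × (2, -4, 2) = (-10, -2, 6).
With w = (0, -6, -5) − (-5, 2, -7) = (5, -8, 2), w · n = -22.
Distance = |w · n| / |n| = |-22| / √140 ≈ 1.8593.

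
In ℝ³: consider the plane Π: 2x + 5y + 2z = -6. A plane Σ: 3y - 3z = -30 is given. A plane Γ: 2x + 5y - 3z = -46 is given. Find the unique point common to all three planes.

Solving the 3×3 linear system 2x + 5y + 2z = -6, 3y - 3z = -30, 2x + 5y - 3z = -46 (e.g. by elimination or Cramer's rule, determinant = -30) gives (-6, -2, 8).

(-6, -2, 8)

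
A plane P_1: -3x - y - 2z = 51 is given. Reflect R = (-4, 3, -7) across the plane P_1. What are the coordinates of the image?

(-16, -1, -15)

λ = (n·R − d)/|n|² = (23 − 51)/14 = -2.
Reflection = R − 2λn = (-4, 3, -7) − (-4)·(-3, -1, -2) = (-16, -1, -15).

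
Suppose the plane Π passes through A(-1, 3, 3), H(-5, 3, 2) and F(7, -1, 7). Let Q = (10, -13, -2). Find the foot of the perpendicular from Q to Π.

(7, -7, 10)

AH = (-4, 0, -1), AF = (8, -4, 4); a normal to Π is AH × AF = (-4, 8, 16).
Using A: Π has equation -4x + 8y + 16z = 76.
Foot = Q − λn with λ = (n·Q − d)/|n|² = (-176 − 76)/336 = -3/4.
Foot = (10, -13, -2) − (-3/4)·(-4, 8, 16) = (7, -7, 10).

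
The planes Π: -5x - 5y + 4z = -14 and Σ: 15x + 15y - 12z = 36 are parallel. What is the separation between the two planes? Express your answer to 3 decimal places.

Rescale Σ by 1/(-3): -5x - 5y + 4z = -12. Then distance = |-14 − (-12)| / √66 ≈ 0.246.

0.246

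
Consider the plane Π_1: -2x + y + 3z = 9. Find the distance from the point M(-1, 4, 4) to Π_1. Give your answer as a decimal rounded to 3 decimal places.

n·M − d = (-2)·(-1) + (1)·(4) + (3)·(4) − 9 = 9; |n| = √14.
Distance = |9| / √14 = 9/√14 ≈ 2.405.

2.405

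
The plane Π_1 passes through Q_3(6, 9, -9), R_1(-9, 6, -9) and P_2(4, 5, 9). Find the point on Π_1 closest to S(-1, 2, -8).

Q_3R_1 = (-15, -3, 0), Q_3P_2 = (-2, -4, 18); a normal to Π_1 is Q_3R_1 × Q_3P_2 = (-54, 270, 54).
Using Q_3: Π_1 has equation -54x + 270y + 54z = 1620.
Foot = S − λn with λ = (n·S − d)/|n|² = (162 − 1620)/78732 = -1/54.
Foot = (-1, 2, -8) − (-1/54)·(-54, 270, 54) = (-2, 7, -7).

(-2, 7, -7)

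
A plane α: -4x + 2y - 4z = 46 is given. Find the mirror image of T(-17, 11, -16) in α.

(7, -1, 8)

λ = (n·T − d)/|n|² = (154 − 46)/36 = 3.
Reflection = T − 2λn = (-17, 11, -16) − 6·(-4, 2, -4) = (7, -1, 8).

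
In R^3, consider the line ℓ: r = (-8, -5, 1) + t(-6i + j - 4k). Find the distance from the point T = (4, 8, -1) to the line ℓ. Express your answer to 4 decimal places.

16.3684

Taking (-8, -5, 1) on ℓ with direction v = (-6, 1, -4): w = T − (-8, -5, 1) = (12, 13, -2), and w × v = (-50, 60, 90).
Distance = |w × v| / |v| = √14200 / √53 ≈ 16.3684.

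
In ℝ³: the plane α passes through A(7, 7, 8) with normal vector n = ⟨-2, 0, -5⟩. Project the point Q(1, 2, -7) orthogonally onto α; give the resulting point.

α: n·r = n·A gives -2x - 5z = -54.
Foot = Q − λn with λ = (n·Q − d)/|n|² = (33 − (-54))/29 = 3.
Foot = (1, 2, -7) − 3·(-2, 0, -5) = (7, 2, 8).

(7, 2, 8)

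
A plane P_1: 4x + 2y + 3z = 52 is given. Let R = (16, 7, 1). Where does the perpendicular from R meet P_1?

Foot = R − λn with λ = (n·R − d)/|n|² = (81 − 52)/29 = 1.
Foot = (16, 7, 1) − 1·(4, 2, 3) = (12, 5, -2).

(12, 5, -2)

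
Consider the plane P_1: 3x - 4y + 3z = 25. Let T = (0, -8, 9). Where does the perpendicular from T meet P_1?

Foot = T − λn with λ = (n·T − d)/|n|² = (59 − 25)/34 = 1.
Foot = (0, -8, 9) − 1·(3, -4, 3) = (-3, -4, 6).

(-3, -4, 6)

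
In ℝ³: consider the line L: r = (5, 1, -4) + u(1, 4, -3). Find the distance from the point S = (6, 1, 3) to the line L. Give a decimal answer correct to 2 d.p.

Taking (5, 1, -4) on L with direction v = (1, 4, -3): w = S − (5, 1, -4) = (1, 0, 7), and w × v = (-28, 10, 4).
Distance = |w × v| / |v| = √900 / √26 ≈ 5.88.

5.88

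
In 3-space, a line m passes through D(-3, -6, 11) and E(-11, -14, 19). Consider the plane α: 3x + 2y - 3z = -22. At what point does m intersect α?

A direction vector for m is E − D = (-8, -8, 8).
Substitute r = (-3, -6, 11) + t(-8, -8, 8) into the plane: -54 + (-64)t = -22, so t = -1/2.
Intersection: (-3, -6, 11) + (-1/2)·(-8, -8, 8) = (1, -2, 7).

(1, -2, 7)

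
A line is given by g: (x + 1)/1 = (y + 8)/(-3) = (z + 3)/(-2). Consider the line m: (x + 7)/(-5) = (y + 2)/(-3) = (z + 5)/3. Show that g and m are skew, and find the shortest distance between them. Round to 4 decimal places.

6.8700

g has direction (1, -3, -2) through (-1, -8, -3).
m has direction (-5, -3, 3) through (-7, -2, -5).
Common perpendicular direction n = (1, -3, -2) × (-5, -3, 3) = (-15, 7, -18).
With w = (-7, -2, -5) − (-1, -8, -3) = (-6, 6, -2), w · n = 168.
Since n ≠ 0 the lines are not parallel, and w · n = 168 ≠ 0 so they do not intersect; hence they are skew.
Distance = |w · n| / |n| = |168| / √598 ≈ 6.8700.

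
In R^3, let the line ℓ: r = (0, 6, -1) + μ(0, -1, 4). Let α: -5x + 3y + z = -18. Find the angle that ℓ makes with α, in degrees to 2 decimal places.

2.35

sin θ = |n·v| / (|n||v|) = |1| / (√35 · √17) = 0.04100.
θ ≈ 2.35°.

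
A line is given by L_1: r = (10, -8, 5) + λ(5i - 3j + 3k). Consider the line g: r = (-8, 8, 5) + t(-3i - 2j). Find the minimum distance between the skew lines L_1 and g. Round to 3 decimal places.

11.526

Common perpendicular direction n = (5, -3, 3) × (-3, -2, 0) = (6, -9, -19).
With w = (-8, 8, 5) − (10, -8, 5) = (-18, 16, 0), w · n = -252.
Distance = |w · n| / |n| = |-252| / √478 ≈ 11.526.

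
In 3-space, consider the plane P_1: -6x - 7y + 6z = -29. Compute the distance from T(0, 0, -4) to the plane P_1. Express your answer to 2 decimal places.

0.45

n·T − d = (-6)·(0) + (-7)·(0) + (6)·(-4) − (-29) = 5; |n| = √121.
Distance = |5| / √121 = 5/√121 ≈ 0.45.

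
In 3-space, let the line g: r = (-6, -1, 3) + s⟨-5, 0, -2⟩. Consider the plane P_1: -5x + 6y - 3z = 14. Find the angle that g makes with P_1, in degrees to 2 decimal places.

43.48

sin θ = |n·v| / (|n||v|) = |31| / (√70 · √29) = 0.68804.
θ ≈ 43.48°.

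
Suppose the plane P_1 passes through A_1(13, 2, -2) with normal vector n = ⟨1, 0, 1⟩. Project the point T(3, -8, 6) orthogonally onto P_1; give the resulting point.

(4, -8, 7)

P_1: n·r = n·A_1 gives x + z = 11.
Foot = T − λn with λ = (n·T − d)/|n|² = (9 − 11)/2 = -1.
Foot = (3, -8, 6) − (-1)·(1, 0, 1) = (4, -8, 7).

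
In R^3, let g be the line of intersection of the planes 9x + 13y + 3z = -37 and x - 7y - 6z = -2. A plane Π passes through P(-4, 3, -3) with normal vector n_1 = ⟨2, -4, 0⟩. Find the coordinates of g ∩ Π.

Direction of g: (9, 13, 3) × (1, -7, -6) = (-57, 57, -76).
A point on g: solving the two plane equations with x = 6 gives (6, -10, 13).
Π: n_1·r = n_1·P gives 2x - 4y = -20.
Substitute r = (6, -10, 13) + t(-57, 57, -76) into the plane: 52 + (-342)t = -20, so t = 4/19.
Intersection: (6, -10, 13) + (4/19)·(-57, 57, -76) = (-6, 2, -3).

(-6, 2, -3)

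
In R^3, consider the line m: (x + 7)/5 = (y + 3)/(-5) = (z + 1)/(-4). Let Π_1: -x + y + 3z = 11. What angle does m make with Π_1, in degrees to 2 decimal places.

54.74

m has direction (5, -5, -4) through (-7, -3, -1).
sin θ = |n·v| / (|n||v|) = |-22| / (√11 · √66) = 0.81650.
θ ≈ 54.74°.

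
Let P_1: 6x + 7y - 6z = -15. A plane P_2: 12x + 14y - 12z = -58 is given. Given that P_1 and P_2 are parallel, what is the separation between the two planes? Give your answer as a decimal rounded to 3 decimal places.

Rescale P_2 by 1/2: 6x + 7y - 6z = -29. Then distance = |-15 − (-29)| / √121 ≈ 1.273.

1.273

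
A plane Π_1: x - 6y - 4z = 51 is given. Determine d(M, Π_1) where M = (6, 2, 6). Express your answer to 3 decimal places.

n·M − d = (1)·(6) + (-6)·(2) + (-4)·(6) − 51 = -81; |n| = √53.
Distance = |-81| / √53 = 81/√53 ≈ 11.126.

11.126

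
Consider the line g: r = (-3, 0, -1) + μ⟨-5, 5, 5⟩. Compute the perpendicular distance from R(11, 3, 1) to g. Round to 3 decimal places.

Taking (-3, 0, -1) on g with direction v = (-5, 5, 5): w = R − (-3, 0, -1) = (14, 3, 2), and w × v = (5, -80, 85).
Distance = |w × v| / |v| = √13650 / √75 ≈ 13.491.

13.491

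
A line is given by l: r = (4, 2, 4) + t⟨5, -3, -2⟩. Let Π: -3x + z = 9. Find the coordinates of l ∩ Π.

(-1, 5, 6)

Substitute r = (4, 2, 4) + t(5, -3, -2) into the plane: -8 + (-17)t = 9, so t = -1.
Intersection: (4, 2, 4) + (-1)·(5, -3, -2) = (-1, 5, 6).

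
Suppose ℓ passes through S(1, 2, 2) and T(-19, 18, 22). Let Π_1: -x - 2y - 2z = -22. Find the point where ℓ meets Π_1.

(-4, 6, 7)

A direction vector for ℓ is T − S = (-20, 16, 20).
Substitute r = (1, 2, 2) + t(-20, 16, 20) into the plane: -9 + (-52)t = -22, so t = 1/4.
Intersection: (1, 2, 2) + (1/4)·(-20, 16, 20) = (-4, 6, 7).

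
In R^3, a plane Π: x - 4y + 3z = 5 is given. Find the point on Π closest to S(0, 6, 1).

(1, 2, 4)

Foot = S − λn with λ = (n·S − d)/|n|² = (-21 − 5)/26 = -1.
Foot = (0, 6, 1) − (-1)·(1, -4, 3) = (1, 2, 4).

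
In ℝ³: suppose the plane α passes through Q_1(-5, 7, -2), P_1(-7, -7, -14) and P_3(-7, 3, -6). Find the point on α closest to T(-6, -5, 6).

Q_1P_1 = (-2, -14, -12), Q_1P_3 = (-2, -4, -4); a normal to α is Q_1P_1 × Q_1P_3 = (8, 16, -20).
Using Q_1: α has equation 8x + 16y - 20z = 112.
Foot = T − λn with λ = (n·T − d)/|n|² = (-248 − 112)/720 = -1/2.
Foot = (-6, -5, 6) − (-1/2)·(8, 16, -20) = (-2, 3, -4).

(-2, 3, -4)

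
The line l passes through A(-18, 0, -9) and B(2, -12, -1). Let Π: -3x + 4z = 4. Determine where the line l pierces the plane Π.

A direction vector for l is B − A = (20, -12, 8).
Substitute r = (-18, 0, -9) + t(20, -12, 8) into the plane: 18 + (-28)t = 4, so t = 1/2.
Intersection: (-18, 0, -9) + (1/2)·(20, -12, 8) = (-8, -6, -5).

(-8, -6, -5)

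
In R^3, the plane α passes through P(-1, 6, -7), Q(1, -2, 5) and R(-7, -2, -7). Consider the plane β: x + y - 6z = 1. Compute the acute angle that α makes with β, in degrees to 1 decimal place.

PQ = (2, -8, 12), PR = (-6, -8, 0); a normal to α is PQ × PR = (96, -72, -64).
Using P: α has equation 96x - 72y - 64z = -80.
cos θ = |n₁·n₂| / (|n₁||n₂|) = |408| / (√18496 · √38).
θ = arccos(0.48666) ≈ 60.9°.

60.9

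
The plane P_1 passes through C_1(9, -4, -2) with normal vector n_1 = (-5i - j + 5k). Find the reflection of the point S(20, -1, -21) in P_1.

P_1: n_1·r = n_1·C_1 gives -5x - y + 5z = -51.
λ = (n·S − d)/|n|² = (-204 − (-51))/51 = -3.
Reflection = S − 2λn = (20, -1, -21) − (-6)·(-5, -1, 5) = (-10, -7, 9).

(-10, -7, 9)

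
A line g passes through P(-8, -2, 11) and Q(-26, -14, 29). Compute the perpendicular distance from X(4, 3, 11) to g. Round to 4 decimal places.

A direction vector for g is Q − P = (-18, -12, 18).
Taking (-8, -2, 11) on g with direction v = (-18, -12, 18): w = X − (-8, -2, 11) = (12, 5, 0), and w × v = (90, -216, -54).
Distance = |w × v| / |v| = √57672 / √792 ≈ 8.5334.

8.5334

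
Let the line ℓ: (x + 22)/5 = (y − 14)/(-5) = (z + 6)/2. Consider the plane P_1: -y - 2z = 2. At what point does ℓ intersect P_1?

(-2, -6, 2)

ℓ has direction (5, -5, 2) through (-22, 14, -6).
Substitute r = (-22, 14, -6) + t(5, -5, 2) into the plane: -2 + 1t = 2, so t = 4.
Intersection: (-22, 14, -6) + 4·(5, -5, 2) = (-2, -6, 2).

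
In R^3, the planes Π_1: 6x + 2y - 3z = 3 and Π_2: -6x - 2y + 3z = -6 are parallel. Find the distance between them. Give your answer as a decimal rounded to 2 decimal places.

0.43

Rescale Π_2 by 1/(-1): 6x + 2y - 3z = 6. Then distance = |3 − 6| / √49 ≈ 0.43.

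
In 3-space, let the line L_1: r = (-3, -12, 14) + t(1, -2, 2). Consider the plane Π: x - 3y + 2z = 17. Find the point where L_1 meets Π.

(-7, -4, 6)

Substitute r = (-3, -12, 14) + t(1, -2, 2) into the plane: 61 + 11t = 17, so t = -4.
Intersection: (-3, -12, 14) + (-4)·(1, -2, 2) = (-7, -4, 6).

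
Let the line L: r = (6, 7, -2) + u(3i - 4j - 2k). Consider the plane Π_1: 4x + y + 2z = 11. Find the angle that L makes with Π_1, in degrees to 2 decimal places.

sin θ = |n·v| / (|n||v|) = |4| / (√21 · √29) = 0.16209.
θ ≈ 9.33°.

9.33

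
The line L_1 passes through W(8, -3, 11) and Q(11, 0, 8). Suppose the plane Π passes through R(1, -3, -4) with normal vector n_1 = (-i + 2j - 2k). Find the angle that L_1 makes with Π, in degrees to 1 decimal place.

35.3

A direction vector for L_1 is Q − W = (3, 3, -3).
Π: n_1·r = n_1·R gives -x + 2y - 2z = 1.
sin θ = |n·v| / (|n||v|) = |9| / (√9 · √27) = 0.57735.
θ ≈ 35.3°.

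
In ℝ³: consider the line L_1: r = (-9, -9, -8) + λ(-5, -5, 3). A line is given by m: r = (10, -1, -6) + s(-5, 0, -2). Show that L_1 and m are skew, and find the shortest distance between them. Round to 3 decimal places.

1.633

Common perpendicular direction n = (-5, -5, 3) × (-5, 0, -2) = (10, -25, -25).
With w = (10, -1, -6) − (-9, -9, -8) = (19, 8, 2), w · n = -60.
Since n ≠ 0 the lines are not parallel, and w · n = -60 ≠ 0 so they do not intersect; hence they are skew.
Distance = |w · n| / |n| = |-60| / √1350 ≈ 1.633.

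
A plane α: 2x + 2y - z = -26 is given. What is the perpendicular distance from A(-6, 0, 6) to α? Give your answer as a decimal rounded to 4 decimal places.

2.6667

n·A − d = (2)·(-6) + (2)·(0) + (-1)·(6) − (-26) = 8; |n| = √9.
Distance = |8| / √9 = 8/√9 ≈ 2.6667.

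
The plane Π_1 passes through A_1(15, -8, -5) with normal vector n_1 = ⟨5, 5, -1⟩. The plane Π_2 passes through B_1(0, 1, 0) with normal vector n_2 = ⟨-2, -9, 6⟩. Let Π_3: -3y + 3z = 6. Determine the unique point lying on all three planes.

(6, 3, 5)

Π_1: n_1·r = n_1·A_1 gives 5x + 5y - z = 40.
Π_2: n_2·r = n_2·B_1 gives -2x - 9y + 6z = -9.
Solving the 3×3 linear system 5x + 5y - z = 40, -2x - 9y + 6z = -9, -3y + 3z = 6 (e.g. by elimination or Cramer's rule, determinant = -21) gives (6, 3, 5).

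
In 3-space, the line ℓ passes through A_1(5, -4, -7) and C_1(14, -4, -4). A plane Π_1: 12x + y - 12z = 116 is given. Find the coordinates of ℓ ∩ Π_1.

A direction vector for ℓ is C_1 − A_1 = (9, 0, 3).
Substitute r = (5, -4, -7) + t(9, 0, 3) into the plane: 140 + 72t = 116, so t = -1/3.
Intersection: (5, -4, -7) + (-1/3)·(9, 0, 3) = (2, -4, -8).

(2, -4, -8)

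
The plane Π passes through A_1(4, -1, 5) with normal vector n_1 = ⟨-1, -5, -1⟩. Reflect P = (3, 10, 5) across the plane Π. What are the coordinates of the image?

(-1, -10, 1)

Π: n_1·r = n_1·A_1 gives -x - 5y - z = -4.
λ = (n·P − d)/|n|² = (-58 − (-4))/27 = -2.
Reflection = P − 2λn = (3, 10, 5) − (-4)·(-1, -5, -1) = (-1, -10, 1).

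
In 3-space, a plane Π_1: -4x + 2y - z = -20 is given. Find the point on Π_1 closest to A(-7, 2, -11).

(5, -4, -8)

Foot = A − λn with λ = (n·A − d)/|n|² = (43 − (-20))/21 = 3.
Foot = (-7, 2, -11) − 3·(-4, 2, -1) = (5, -4, -8).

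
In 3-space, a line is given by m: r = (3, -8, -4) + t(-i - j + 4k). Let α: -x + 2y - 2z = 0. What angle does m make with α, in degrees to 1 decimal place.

45.0

sin θ = |n·v| / (|n||v|) = |-9| / (√9 · √18) = 0.70711.
θ ≈ 45.0°.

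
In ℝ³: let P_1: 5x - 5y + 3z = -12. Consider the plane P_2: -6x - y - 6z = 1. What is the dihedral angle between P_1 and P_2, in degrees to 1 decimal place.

49.1

cos θ = |n₁·n₂| / (|n₁||n₂|) = |-43| / (√59 · √73).
θ = arccos(0.65521) ≈ 49.1°.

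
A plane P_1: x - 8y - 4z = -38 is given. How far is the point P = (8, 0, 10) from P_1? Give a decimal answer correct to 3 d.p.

n·P − d = (1)·(8) + (-8)·(0) + (-4)·(10) − (-38) = 6; |n| = √81.
Distance = |6| / √81 = 6/√81 ≈ 0.667.

0.667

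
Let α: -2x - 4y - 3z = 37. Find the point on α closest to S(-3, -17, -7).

Foot = S − λn with λ = (n·S − d)/|n|² = (95 − 37)/29 = 2.
Foot = (-3, -17, -7) − 2·(-2, -4, -3) = (1, -9, -1).

(1, -9, -1)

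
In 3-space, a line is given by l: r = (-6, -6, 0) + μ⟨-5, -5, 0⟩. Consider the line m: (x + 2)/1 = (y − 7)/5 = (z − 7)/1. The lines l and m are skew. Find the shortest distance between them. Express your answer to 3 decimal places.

4.478

m has direction (1, 5, 1) through (-2, 7, 7).
Common perpendicular direction n = (-5, -5, 0) × (1, 5, 1) = (-5, 5, -20).
With w = (-2, 7, 7) − (-6, -6, 0) = (4, 13, 7), w · n = -95.
Distance = |w · n| / |n| = |-95| / √450 ≈ 4.478.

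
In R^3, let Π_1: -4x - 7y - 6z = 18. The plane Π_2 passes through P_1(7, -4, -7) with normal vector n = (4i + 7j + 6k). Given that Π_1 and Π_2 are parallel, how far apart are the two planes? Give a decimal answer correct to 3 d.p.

2.388

Π_2: n·r = n·P_1 gives 4x + 7y + 6z = -42.
Rescale Π_2 by 1/(-1): -4x - 7y - 6z = 42. Then distance = |18 − 42| / √101 ≈ 2.388.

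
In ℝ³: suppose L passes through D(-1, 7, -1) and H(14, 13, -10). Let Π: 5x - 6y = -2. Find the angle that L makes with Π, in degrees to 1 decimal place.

15.7

A direction vector for L is H − D = (15, 6, -9).
sin θ = |n·v| / (|n||v|) = |39| / (√61 · √342) = 0.27001.
θ ≈ 15.7°.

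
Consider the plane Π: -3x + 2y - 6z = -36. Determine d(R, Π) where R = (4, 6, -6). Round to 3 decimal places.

n·R − d = (-3)·(4) + (2)·(6) + (-6)·(-6) − (-36) = 72; |n| = √49.
Distance = |72| / √49 = 72/√49 ≈ 10.286.

10.286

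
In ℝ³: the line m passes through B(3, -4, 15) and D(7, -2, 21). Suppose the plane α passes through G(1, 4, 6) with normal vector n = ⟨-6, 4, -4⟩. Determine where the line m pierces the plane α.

A direction vector for m is D − B = (4, 2, 6).
α: n·r = n·G gives -6x + 4y - 4z = -14.
Substitute r = (3, -4, 15) + t(4, 2, 6) into the plane: -94 + (-40)t = -14, so t = -2.
Intersection: (3, -4, 15) + (-2)·(4, 2, 6) = (-5, -8, 3).

(-5, -8, 3)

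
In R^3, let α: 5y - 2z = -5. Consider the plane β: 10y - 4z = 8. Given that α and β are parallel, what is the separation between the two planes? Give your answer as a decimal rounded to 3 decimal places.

1.671

Rescale β by 1/2: 5y - 2z = 4. Then distance = |-5 − 4| / √29 ≈ 1.671.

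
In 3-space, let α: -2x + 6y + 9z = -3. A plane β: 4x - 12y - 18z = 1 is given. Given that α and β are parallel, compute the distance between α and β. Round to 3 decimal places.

Rescale β by 1/(-2): -2x + 6y + 9z = -1/2. Then distance = |-3 − (-1/2)| / √121 ≈ 0.227.

0.227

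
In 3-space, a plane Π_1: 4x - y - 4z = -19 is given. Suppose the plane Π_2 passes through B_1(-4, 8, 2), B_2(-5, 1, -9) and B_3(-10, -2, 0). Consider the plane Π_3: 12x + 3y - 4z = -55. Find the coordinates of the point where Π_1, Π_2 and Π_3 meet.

(-6, 3, -2)

B_1B_2 = (-1, -7, -11), B_1B_3 = (-6, -10, -2); a normal to Π_2 is B_1B_2 × B_1B_3 = (-96, 64, -32).
Using B_1: Π_2 has equation -96x + 64y - 32z = 832.
Solving the 3×3 linear system 4x - y - 4z = -19, -96x + 64y - 32z = 832, 12x + 3y - 4z = -55 (e.g. by elimination or Cramer's rule, determinant = 4352) gives (-6, 3, -2).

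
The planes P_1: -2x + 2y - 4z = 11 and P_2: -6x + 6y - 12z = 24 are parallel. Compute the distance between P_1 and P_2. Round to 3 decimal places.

Rescale P_2 by 1/3: -2x + 2y - 4z = 8. Then distance = |11 − 8| / √24 ≈ 0.612.

0.612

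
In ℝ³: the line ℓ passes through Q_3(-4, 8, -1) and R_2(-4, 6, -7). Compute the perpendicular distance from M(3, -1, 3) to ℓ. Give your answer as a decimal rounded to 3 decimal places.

12.046

A direction vector for ℓ is R_2 − Q_3 = (0, -2, -6).
Taking (-4, 8, -1) on ℓ with direction v = (0, -2, -6): w = M − (-4, 8, -1) = (7, -9, 4), and w × v = (62, 42, -14).
Distance = |w × v| / |v| = √5804 / √40 ≈ 12.046.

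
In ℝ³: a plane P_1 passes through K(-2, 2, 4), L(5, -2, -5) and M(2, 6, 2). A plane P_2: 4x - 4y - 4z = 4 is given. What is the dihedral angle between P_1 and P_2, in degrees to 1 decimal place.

KL = (7, -4, -9), KM = (4, 4, -2); a normal to P_1 is KL × KM = (44, -22, 44).
Using K: P_1 has equation 44x - 22y + 44z = 44.
cos θ = |n₁·n₂| / (|n₁||n₂|) = |88| / (√4356 · √48).
θ = arccos(0.19245) ≈ 78.9°.

78.9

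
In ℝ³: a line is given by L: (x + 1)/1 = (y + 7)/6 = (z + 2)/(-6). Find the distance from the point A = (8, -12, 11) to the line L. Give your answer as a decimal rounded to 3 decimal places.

11.863

L has direction (1, 6, -6) through (-1, -7, -2).
Taking (-1, -7, -2) on L with direction v = (1, 6, -6): w = A − (-1, -7, -2) = (9, -5, 13), and w × v = (-48, 67, 59).
Distance = |w × v| / |v| = √10274 / √73 ≈ 11.863.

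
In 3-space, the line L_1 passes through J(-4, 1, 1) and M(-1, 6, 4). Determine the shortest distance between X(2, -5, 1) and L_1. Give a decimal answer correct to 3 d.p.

8.286

A direction vector for L_1 is M − J = (3, 5, 3).
Taking (-4, 1, 1) on L_1 with direction v = (3, 5, 3): w = X − (-4, 1, 1) = (6, -6, 0), and w × v = (-18, -18, 48).
Distance = |w × v| / |v| = √2952 / √43 ≈ 8.286.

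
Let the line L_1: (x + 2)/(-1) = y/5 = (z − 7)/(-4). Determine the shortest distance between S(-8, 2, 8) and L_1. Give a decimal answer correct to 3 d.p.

6.130

L_1 has direction (-1, 5, -4) through (-2, 0, 7).
Taking (-2, 0, 7) on L_1 with direction v = (-1, 5, -4): w = S − (-2, 0, 7) = (-6, 2, 1), and w × v = (-13, -25, -28).
Distance = |w × v| / |v| = √1578 / √42 ≈ 6.130.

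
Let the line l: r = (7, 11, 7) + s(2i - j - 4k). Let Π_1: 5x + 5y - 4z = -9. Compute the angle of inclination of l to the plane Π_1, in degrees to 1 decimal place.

sin θ = |n·v| / (|n||v|) = |21| / (√66 · √21) = 0.56408.
θ ≈ 34.3°.

34.3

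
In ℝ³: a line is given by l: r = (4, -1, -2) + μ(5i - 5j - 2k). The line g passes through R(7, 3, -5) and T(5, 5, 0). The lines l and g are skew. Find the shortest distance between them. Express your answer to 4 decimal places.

A direction vector for g is T − R = (-2, 2, 5).
Common perpendicular direction n = (5, -5, -2) × (-2, 2, 5) = (-21, -21, 0).
With w = (7, 3, -5) − (4, -1, -2) = (3, 4, -3), w · n = -147.
Distance = |w · n| / |n| = |-147| / √882 ≈ 4.9497.

4.9497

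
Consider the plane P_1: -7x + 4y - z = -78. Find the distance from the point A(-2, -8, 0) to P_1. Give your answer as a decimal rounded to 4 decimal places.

7.3855

n·A − d = (-7)·(-2) + (4)·(-8) + (-1)·(0) − (-78) = 60; |n| = √66.
Distance = |60| / √66 = 60/√66 ≈ 7.3855.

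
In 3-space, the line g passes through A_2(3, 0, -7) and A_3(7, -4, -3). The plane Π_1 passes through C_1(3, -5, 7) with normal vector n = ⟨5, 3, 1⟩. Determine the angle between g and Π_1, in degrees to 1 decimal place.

17.0

A direction vector for g is A_3 − A_2 = (4, -4, 4).
Π_1: n·r = n·C_1 gives 5x + 3y + z = 7.
sin θ = |n·v| / (|n||v|) = |12| / (√35 · √48) = 0.29277.
θ ≈ 17.0°.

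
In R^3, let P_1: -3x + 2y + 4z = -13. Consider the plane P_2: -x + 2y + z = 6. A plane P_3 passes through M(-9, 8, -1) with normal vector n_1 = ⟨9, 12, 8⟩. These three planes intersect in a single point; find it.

(-1, 6, -7)

P_3: n_1·r = n_1·M gives 9x + 12y + 8z = 7.
Solving the 3×3 linear system -3x + 2y + 4z = -13, -x + 2y + z = 6, 9x + 12y + 8z = 7 (e.g. by elimination or Cramer's rule, determinant = -98) gives (-1, 6, -7).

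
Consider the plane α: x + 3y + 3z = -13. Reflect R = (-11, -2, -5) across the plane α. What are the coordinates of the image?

λ = (n·R − d)/|n|² = (-32 − (-13))/19 = -1.
Reflection = R − 2λn = (-11, -2, -5) − (-2)·(1, 3, 3) = (-9, 4, 1).

(-9, 4, 1)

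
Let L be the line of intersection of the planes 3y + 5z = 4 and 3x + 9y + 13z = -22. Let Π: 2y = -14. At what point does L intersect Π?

(-8, -7, 5)

Direction of L: (0, 3, 5) × (3, 9, 13) = (-6, 15, -9).
A point on L: solving the two plane equations with x = -6 gives (-6, -12, 8).
Substitute r = (-6, -12, 8) + t(-6, 15, -9) into the plane: -24 + 30t = -14, so t = 1/3.
Intersection: (-6, -12, 8) + (1/3)·(-6, 15, -9) = (-8, -7, 5).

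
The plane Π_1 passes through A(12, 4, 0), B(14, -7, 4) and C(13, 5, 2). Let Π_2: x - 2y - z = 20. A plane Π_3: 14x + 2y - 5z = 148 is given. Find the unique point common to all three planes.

AB = (2, -11, 4), AC = (1, 1, 2); a normal to Π_1 is AB × AC = (-26, 0, 13).
Using A: Π_1 has equation -26x + 13z = -312.
Solving the 3×3 linear system -26x + 13z = -312, x - 2y - z = 20, 14x + 2y - 5z = 148 (e.g. by elimination or Cramer's rule, determinant = 78) gives (8, -2, -8).

(8, -2, -8)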